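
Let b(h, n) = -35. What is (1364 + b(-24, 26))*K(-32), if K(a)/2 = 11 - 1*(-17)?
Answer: 74424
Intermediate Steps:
K(a) = 56 (K(a) = 2*(11 - 1*(-17)) = 2*(11 + 17) = 2*28 = 56)
(1364 + b(-24, 26))*K(-32) = (1364 - 35)*56 = 1329*56 = 74424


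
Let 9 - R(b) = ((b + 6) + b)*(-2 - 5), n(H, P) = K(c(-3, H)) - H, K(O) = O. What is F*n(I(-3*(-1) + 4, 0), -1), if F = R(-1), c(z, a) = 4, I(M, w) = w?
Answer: 148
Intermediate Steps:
n(H, P) = 4 - H
R(b) = 51 + 14*b (R(b) = 9 - ((b + 6) + b)*(-2 - 5) = 9 - ((6 + b) + b)*(-7) = 9 - (6 + 2*b)*(-7) = 9 - (-42 - 14*b) = 9 + (42 + 14*b) = 51 + 14*b)
F = 37 (F = 51 + 14*(-1) = 51 - 14 = 37)
F*n(I(-3*(-1) + 4, 0), -1) = 37*(4 - 1*0) = 37*(4 + 0) = 37*4 = 148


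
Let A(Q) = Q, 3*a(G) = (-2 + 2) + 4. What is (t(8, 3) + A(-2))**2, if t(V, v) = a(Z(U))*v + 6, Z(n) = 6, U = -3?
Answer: 64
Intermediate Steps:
a(G) = 4/3 (a(G) = ((-2 + 2) + 4)/3 = (0 + 4)/3 = (1/3)*4 = 4/3)
t(V, v) = 6 + 4*v/3 (t(V, v) = 4*v/3 + 6 = 6 + 4*v/3)
(t(8, 3) + A(-2))**2 = ((6 + (4/3)*3) - 2)**2 = ((6 + 4) - 2)**2 = (10 - 2)**2 = 8**2 = 64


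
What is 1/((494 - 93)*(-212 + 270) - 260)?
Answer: 1/22998 ≈ 4.3482e-5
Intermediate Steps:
1/((494 - 93)*(-212 + 270) - 260) = 1/(401*58 - 260) = 1/(23258 - 260) = 1/22998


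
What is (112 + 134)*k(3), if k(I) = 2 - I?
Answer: -246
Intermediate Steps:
(112 + 134)*k(3) = (112 + 134)*(2 - 1*3) = 246*(2 - 3) = 246*(-1) = -246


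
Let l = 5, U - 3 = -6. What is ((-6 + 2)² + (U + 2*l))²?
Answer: 529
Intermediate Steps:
U = -3 (U = 3 - 6 = -3)
((-6 + 2)² + (U + 2*l))² = ((-6 + 2)² + (-3 + 2*5))² = ((-4)² + (-3 + 10))² = (16 + 7)² = 23² = 529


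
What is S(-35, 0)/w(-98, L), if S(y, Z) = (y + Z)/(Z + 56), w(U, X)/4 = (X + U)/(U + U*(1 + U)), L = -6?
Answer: 735/52 ≈ 14.135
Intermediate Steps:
w(U, X) = 4*(U + X)/(U + U*(1 + U)) (w(U, X) = 4*((X + U)/(U + U*(1 + U))) = 4*((U + X)/(U + U*(1 + U))) = 4*(U + X)/(U + U*(1 + U)))
S(y, Z) = (Z + y)/(56 + Z)
S(-35, 0)/w(-98, L) = ((0 - 35)/(56 + 0))/((4*(-98 - 6)/(-98*(2 - 98)))) = (-35/56)/((4*(-1/98)*(-104)/(-96))) = ((1/56)*(-35))/((4*(-1/98)*(-1/96)*(-104))) = -5/(8*(-13/294)) = -5/8*(-294/13) = 735/52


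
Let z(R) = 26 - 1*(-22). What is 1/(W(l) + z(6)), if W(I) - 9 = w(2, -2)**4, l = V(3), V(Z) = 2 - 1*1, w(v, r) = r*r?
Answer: 1/313 ≈ 0.0031949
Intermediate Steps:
w(v, r) = r**2
V(Z) = 1 (V(Z) = 2 - 1 = 1)
z(R) = 48 (z(R) = 26 + 22 = 48)
l = 1
W(I) = 265 (W(I) = 9 + ((-2)**2)**4 = 9 + 4**4 = 9 + 256 = 265)
1/(W(l) + z(6)) = 1/(265 + 48) = 1/313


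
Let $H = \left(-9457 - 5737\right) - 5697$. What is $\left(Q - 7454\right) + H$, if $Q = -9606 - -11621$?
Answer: $-26330$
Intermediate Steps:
$Q = 2015$ ($Q = -9606 + 11621 = 2015$)
$H = -20891$ ($H = -15194 - 5697 = -20891$)
$\left(Q - 7454\right) + H = \left(2015 - 7454\right) - 20891 = -5439 - 20891 = -26330$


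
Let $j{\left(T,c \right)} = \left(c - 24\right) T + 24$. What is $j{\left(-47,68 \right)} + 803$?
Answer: $-1241$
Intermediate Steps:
$j{\left(T,c \right)} = 24 + T \left(-24 + c\right)$ ($j{\left(T,c \right)} = \left(-24 + c\right) T + 24 = T \left(-24 + c\right) + 24 = 24 + T \left(-24 + c\right)$)
$j{\left(-47,68 \right)} + 803 = \left(24 - -1128 - 3196\right) + 803 = \left(24 + 1128 - 3196\right) + 803 = -2044 + 803 = -1241$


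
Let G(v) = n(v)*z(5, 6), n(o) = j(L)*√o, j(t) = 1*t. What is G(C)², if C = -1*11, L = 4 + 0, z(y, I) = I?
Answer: -6336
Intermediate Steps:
L = 4
j(t) = t
n(o) = 4*√o
C = -11
G(v) = 24*√v (G(v) = (4*√v)*6 = 24*√v)
G(C)² = (24*√(-11))² = (24*(I*√11))² = (24*I*√11)² = -6336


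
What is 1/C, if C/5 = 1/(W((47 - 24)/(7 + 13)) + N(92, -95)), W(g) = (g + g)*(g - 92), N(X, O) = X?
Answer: -23391/1000 ≈ -23.391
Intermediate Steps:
W(g) = 2*g*(-92 + g) (W(g) = (2*g)*(-92 + g) = 2*g*(-92 + g))
C = -1000/23391 (C = 5/(2*((47 - 24)/(7 + 13))*(-92 + (47 - 24)/(7 + 13)) + 92) = 5/(2*(23/20)*(-92 + 23/20) + 92) = 5/(2*(23/20)*(-1817/20) + 92) = 5/(-41791/200 + 92) = 5/(-23391/200) = 5*(-200/23391) = -1000/23391 ≈ -0.042751)
1/C = 1/(-1000/23391) = -23391/1000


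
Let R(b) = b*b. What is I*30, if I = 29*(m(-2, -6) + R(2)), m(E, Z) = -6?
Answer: -1740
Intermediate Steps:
R(b) = b²
I = -58 (I = 29*(-6 + 2²) = 29*(-6 + 4) = 29*(-2) = -58)
I*30 = -58*30 = -1740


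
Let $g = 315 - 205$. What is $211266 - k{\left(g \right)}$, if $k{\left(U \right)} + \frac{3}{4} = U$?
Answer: $\frac{844627}{4} \approx 2.1116 \cdot 10^{5}$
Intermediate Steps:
$g = 110$
$k{\left(U \right)} = - \frac{3}{4} + U$
$211266 - k{\left(g \right)} = 211266 - \left(- \frac{3}{4} + 110\right) = 211266 - \frac{437}{4} = \frac{844627}{4}$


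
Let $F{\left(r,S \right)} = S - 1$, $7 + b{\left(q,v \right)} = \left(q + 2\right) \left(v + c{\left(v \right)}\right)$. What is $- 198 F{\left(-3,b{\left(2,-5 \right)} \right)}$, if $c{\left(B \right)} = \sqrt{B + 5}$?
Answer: $5544$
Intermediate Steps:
$c{\left(B \right)} = \sqrt{5 + B}$
$b{\left(q,v \right)} = -7 + \left(2 + q\right) \left(v + \sqrt{5 + v}\right)$ ($b{\left(q,v \right)} = -7 + \left(q + 2\right) \left(v + \sqrt{5 + v}\right) = -7 + \left(2 + q\right) \left(v + \sqrt{5 + v}\right)$)
$F{\left(r,S \right)} = -1 + S$
$- 198 F{\left(-3,b{\left(2,-5 \right)} \right)} = - 198 \left(-1 + \left(-7 + 2 \left(-5\right) + 2 \sqrt{5 - 5} + 2 \left(-5\right) + 2 \sqrt{5 - 5}\right)\right) = - 198 \left(-1 - \left(27 + 0\right)\right) = - 198 \left(-1 - 27\right) = \left(-198\right) \left(-28\right) = 5544$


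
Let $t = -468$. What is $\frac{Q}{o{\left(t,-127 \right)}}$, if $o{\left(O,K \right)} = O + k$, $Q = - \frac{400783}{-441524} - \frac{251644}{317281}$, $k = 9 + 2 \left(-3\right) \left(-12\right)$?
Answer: $- \frac{16053965567}{54213737206428} \approx -0.00029612$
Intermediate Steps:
$k = 81$ ($k = 9 - -72 = 9 + 72 = 81$)
$Q = \frac{16053965567}{140087176244}$ ($Q = \left(-400783\right) \left(- \frac{1}{441524}\right) - \frac{251644}{317281} = \frac{400783}{441524} - \frac{251644}{317281} = \frac{16053965567}{140087176244} \approx 0.1146$)
$o{\left(O,K \right)} = 81 + O$ ($o{\left(O,K \right)} = O + 81 = 81 + O$)
$\frac{Q}{o{\left(t,-127 \right)}} = \frac{16053965567}{140087176244 \left(81 - 468\right)} = \frac{16053965567}{140087176244 \left(-387\right)} = \frac{16053965567}{140087176244} \left(- \frac{1}{387}\right) = - \frac{16053965567}{54213737206428}$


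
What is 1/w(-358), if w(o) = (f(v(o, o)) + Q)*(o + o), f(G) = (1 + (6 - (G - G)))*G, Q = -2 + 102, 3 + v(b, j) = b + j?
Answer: 1/3532028 ≈ 2.8312e-7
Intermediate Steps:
v(b, j) = -3 + b + j (v(b, j) = -3 + (b + j) = -3 + b + j)
Q = 100
f(G) = 7*G (f(G) = (1 + (6 - 1*0))*G = (1 + (6 + 0))*G = (1 + 6)*G = 7*G)
w(o) = 2*o*(79 + 14*o) (w(o) = (7*(-3 + o + o) + 100)*(o + o) = (7*(-3 + 2*o) + 100)*(2*o) = ((-21 + 14*o) + 100)*(2*o) = (79 + 14*o)*(2*o) = 2*o*(79 + 14*o))
1/w(-358) = 1/(2*(-358)*(79 + 14*(-358))) = 1/(2*(-358)*(79 - 5012)) = 1/(2*(-358)*(-4933)) = 1/3532028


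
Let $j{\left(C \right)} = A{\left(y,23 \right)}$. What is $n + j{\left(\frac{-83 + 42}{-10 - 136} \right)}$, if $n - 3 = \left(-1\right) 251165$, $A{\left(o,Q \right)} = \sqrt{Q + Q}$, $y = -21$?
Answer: $-251162 + \sqrt{46} \approx -2.5116 \cdot 10^{5}$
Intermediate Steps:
$A{\left(o,Q \right)} = \sqrt{2} \sqrt{Q}$ ($A{\left(o,Q \right)} = \sqrt{2 Q} = \sqrt{2} \sqrt{Q}$)
$j{\left(C \right)} = \sqrt{46}$ ($j{\left(C \right)} = \sqrt{2} \sqrt{23} = \sqrt{46}$)
$n = -251162$ ($n = 3 - 251165 = -251162$)
$n + j{\left(\frac{-83 + 42}{-10 - 136} \right)} = -251162 + \sqrt{46}$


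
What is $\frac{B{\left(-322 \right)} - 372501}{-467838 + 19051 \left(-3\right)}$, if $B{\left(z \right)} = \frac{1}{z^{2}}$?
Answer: $\frac{38622393683}{54433166844} \approx 0.70954$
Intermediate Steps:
$B{\left(z \right)} = \frac{1}{z^{2}}$
$\frac{B{\left(-322 \right)} - 372501}{-467838 + 19051 \left(-3\right)} = \frac{\frac{1}{103684} - 372501}{-467838 + 19051 \left(-3\right)} = \frac{\frac{1}{103684} - 372501}{-467838 - 57153} = - \frac{38622393683}{103684 \left(-524991\right)} = \left(- \frac{38622393683}{103684}\right) \left(- \frac{1}{524991}\right) = \frac{38622393683}{54433166844}$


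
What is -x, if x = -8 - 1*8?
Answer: 16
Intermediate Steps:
x = -16 (x = -8 - 8 = -16)
-x = -1*(-16) = 16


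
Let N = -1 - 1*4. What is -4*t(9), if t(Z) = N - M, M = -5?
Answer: 0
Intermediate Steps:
N = -5 (N = -1 - 4 = -5)
t(Z) = 0 (t(Z) = -5 - 1*(-5) = -5 + 5 = 0)
-4*t(9) = -4*0 = 0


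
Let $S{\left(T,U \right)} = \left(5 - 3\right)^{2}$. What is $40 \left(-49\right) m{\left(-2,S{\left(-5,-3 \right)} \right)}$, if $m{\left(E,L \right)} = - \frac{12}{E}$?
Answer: $-11760$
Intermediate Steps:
$S{\left(T,U \right)} = 4$ ($S{\left(T,U \right)} = 2^{2} = 4$)
$40 \left(-49\right) m{\left(-2,S{\left(-5,-3 \right)} \right)} = 40 \left(-49\right) \left(- \frac{12}{-2}\right) = - 1960 \left(\left(-12\right) \left(- \frac{1}{2}\right)\right) = \left(-1960\right) 6 = -11760$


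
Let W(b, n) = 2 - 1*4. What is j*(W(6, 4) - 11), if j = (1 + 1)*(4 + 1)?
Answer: -130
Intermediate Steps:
W(b, n) = -2 (W(b, n) = 2 - 4 = -2)
j = 10 (j = 2*5 = 10)
j*(W(6, 4) - 11) = 10*(-2 - 11) = 10*(-13) = -130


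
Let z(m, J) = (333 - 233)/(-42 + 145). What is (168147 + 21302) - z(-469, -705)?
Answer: 19513147/103 ≈ 1.8945e+5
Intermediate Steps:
z(m, J) = 100/103
(168147 + 21302) - z(-469, -705) = (168147 + 21302) - 1*100/103 = 189449 - 100/103 = 19513147/103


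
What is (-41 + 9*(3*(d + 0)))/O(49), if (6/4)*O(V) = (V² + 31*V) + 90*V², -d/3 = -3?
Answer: 303/220010 ≈ 0.0013772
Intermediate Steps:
d = 9 (d = -3*(-3) = 9)
O(V) = 62*V/3 + 182*V²/3 (O(V) = 2*((V² + 31*V) + 90*V²)/3 = 2*(31*V + 91*V²)/3 = 62*V/3 + 182*V²/3)
(-41 + 9*(3*(d + 0)))/O(49) = (-41 + 9*(3*(9 + 0)))/(((⅔)*49*(31 + 91*49))) = (-41 + 9*(3*9))/(((⅔)*49*(31 + 4459))) = (-41 + 9*27)/(((⅔)*49*4490)) = (-41 + 243)/(440020/3) = 202*(3/440020) = 303/220010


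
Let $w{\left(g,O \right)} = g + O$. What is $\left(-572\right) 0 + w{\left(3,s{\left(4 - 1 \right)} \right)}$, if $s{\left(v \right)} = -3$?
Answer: $0$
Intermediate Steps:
$w{\left(g,O \right)} = O + g$
$\left(-572\right) 0 + w{\left(3,s{\left(4 - 1 \right)} \right)} = \left(-572\right) 0 + \left(-3 + 3\right) = 0 + 0 = 0$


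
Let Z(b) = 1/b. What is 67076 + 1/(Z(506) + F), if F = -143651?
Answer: 4875580377274/72687405 ≈ 67076.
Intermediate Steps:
67076 + 1/(Z(506) + F) = 67076 + 1/(1/506 - 143651) = 67076 + 1/(-72687405/506) = 67076 - 506/72687405 = 4875580377274/72687405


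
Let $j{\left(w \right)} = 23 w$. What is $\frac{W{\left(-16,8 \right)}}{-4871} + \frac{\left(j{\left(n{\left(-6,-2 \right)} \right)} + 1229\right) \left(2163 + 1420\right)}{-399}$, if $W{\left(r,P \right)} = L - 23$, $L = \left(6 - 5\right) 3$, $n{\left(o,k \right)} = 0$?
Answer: $- \frac{21449474617}{1943529} \approx -11036.0$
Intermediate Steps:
$L = 3$ ($L = 1 \cdot 3 = 3$)
$W{\left(r,P \right)} = -20$ ($W{\left(r,P \right)} = 3 - 23 = -20$)
$\frac{W{\left(-16,8 \right)}}{-4871} + \frac{\left(j{\left(n{\left(-6,-2 \right)} \right)} + 1229\right) \left(2163 + 1420\right)}{-399} = - \frac{20}{-4871} + \frac{\left(23 \cdot 0 + 1229\right) \left(2163 + 1420\right)}{-399} = \left(-20\right) \left(- \frac{1}{4871}\right) + \left(0 + 1229\right) 3583 \left(- \frac{1}{399}\right) = \frac{20}{4871} + 1229 \cdot 3583 \left(- \frac{1}{399}\right) = \frac{20}{4871} + 4403507 \left(- \frac{1}{399}\right) = \frac{20}{4871} - \frac{4403507}{399} = - \frac{21449474617}{1943529}$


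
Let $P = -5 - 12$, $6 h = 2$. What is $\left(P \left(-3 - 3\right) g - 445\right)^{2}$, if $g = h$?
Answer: $168921$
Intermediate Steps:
$h = \frac{1}{3}$ ($h = \frac{1}{6} \cdot 2 = \frac{1}{3} \approx 0.33333$)
$P = -17$ ($P = -5 - 12 = -17$)
$g = \frac{1}{3} \approx 0.33333$
$\left(P \left(-3 - 3\right) g - 445\right)^{2} = \left(- 17 \left(-3 - 3\right) \frac{1}{3} - 445\right)^{2} = \left(\left(-17\right) \left(-6\right) \frac{1}{3} - 445\right)^{2} = \left(102 \cdot \frac{1}{3} - 445\right)^{2} = \left(34 - 445\right)^{2} = \left(-411\right)^{2} = 168921$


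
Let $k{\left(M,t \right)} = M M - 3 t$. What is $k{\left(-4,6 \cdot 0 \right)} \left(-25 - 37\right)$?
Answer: $-992$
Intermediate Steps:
$k{\left(M,t \right)} = M^{2} - 3 t$
$k{\left(-4,6 \cdot 0 \right)} \left(-25 - 37\right) = \left(\left(-4\right)^{2} - 3 \cdot 6 \cdot 0\right) \left(-25 - 37\right) = \left(16 - 0\right) \left(-62\right) = \left(16 + 0\right) \left(-62\right) = 16 \left(-62\right) = -992$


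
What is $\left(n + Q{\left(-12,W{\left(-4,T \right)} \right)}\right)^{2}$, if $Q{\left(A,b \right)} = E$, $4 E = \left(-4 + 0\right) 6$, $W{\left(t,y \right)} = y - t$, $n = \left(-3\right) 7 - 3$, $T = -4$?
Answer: $900$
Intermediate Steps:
$n = -24$ ($n = -21 - 3 = -24$)
$E = -6$ ($E = \frac{\left(-4 + 0\right) 6}{4} = \frac{\left(-4\right) 6}{4} = \frac{1}{4} \left(-24\right) = -6$)
$Q{\left(A,b \right)} = -6$
$\left(n + Q{\left(-12,W{\left(-4,T \right)} \right)}\right)^{2} = \left(-24 - 6\right)^{2} = \left(-30\right)^{2} = 900$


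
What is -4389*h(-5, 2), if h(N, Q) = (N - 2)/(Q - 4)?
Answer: -30723/2 ≈ -15362.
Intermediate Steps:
h(N, Q) = (-2 + N)/(-4 + Q)
-4389*h(-5, 2) = -4389*(-2 - 5)/(-4 + 2) = -4389*(-7)/(-2) = -(-4389)*(-7)/2 = -4389*7/2 = -30723/2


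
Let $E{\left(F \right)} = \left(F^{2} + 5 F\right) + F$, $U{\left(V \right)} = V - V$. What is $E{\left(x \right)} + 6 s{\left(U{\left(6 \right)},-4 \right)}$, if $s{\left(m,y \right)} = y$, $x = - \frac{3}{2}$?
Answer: $- \frac{123}{4} \approx -30.75$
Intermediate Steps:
$U{\left(V \right)} = 0$
$x = - \frac{3}{2}$ ($x = \left(-3\right) \frac{1}{2} = - \frac{3}{2} \approx -1.5$)
$E{\left(F \right)} = F^{2} + 6 F$
$E{\left(x \right)} + 6 s{\left(U{\left(6 \right)},-4 \right)} = - \frac{3 \left(6 - \frac{3}{2}\right)}{2} + 6 \left(-4\right) = \left(- \frac{3}{2}\right) \frac{9}{2} - 24 = - \frac{27}{4} - 24 = - \frac{123}{4}$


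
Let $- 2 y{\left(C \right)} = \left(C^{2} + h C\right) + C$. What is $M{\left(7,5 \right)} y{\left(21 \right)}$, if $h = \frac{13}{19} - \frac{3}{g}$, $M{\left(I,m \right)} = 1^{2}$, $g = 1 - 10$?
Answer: $- \frac{4592}{19} \approx -241.68$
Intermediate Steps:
$g = -9$ ($g = 1 - 10 = -9$)
$M{\left(I,m \right)} = 1$
$h = \frac{58}{57}$ ($h = \frac{13}{19} - \frac{3}{-9} = 13 \cdot \frac{1}{19} - - \frac{1}{3} = \frac{13}{19} + \frac{1}{3} = \frac{58}{57} \approx 1.0175$)
$y{\left(C \right)} = - \frac{115 C}{114} - \frac{C^{2}}{2}$ ($y{\left(C \right)} = - \frac{\left(C^{2} + \frac{58 C}{57}\right) + C}{2} = - \frac{C^{2} + \frac{115 C}{57}}{2} = - \frac{115 C}{114} - \frac{C^{2}}{2}$)
$M{\left(7,5 \right)} y{\left(21 \right)} = 1 \left(\left(- \frac{1}{114}\right) 21 \left(115 + 57 \cdot 21\right)\right) = 1 \left(\left(- \frac{1}{114}\right) 21 \left(115 + 1197\right)\right) = 1 \left(\left(- \frac{1}{114}\right) 21 \cdot 1312\right) = 1 \left(- \frac{4592}{19}\right) = - \frac{4592}{19}$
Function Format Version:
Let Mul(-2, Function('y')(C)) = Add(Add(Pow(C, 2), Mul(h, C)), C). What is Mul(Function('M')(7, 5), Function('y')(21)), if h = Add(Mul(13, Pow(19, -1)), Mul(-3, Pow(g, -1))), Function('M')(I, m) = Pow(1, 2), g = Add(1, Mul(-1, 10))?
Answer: Rational(-4592, 19) ≈ -241.68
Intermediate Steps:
g = -9 (g = Add(1, -10) = -9)
Function('M')(I, m) = 1
h = Rational(58, 57) (h = Add(Mul(13, Pow(19, -1)), Mul(-3, Pow(-9, -1))) = Add(Mul(13, Rational(1, 19)), Mul(-3, Rational(-1, 9))) = Add(Rational(13, 19), Rational(1, 3)) = Rational(58, 57) ≈ 1.0175)
Function('y')(C) = Add(Mul(Rational(-115, 114), C), Mul(Rational(-1, 2), Pow(C, 2))) (Function('y')(C) = Mul(Rational(-1, 2), Add(Add(Pow(C, 2), Mul(Rational(58, 57), C)), C)) = Mul(Rational(-1, 2), Add(Pow(C, 2), Mul(Rational(115, 57), C))) = Add(Mul(Rational(-115, 114), C), Mul(Rational(-1, 2), Pow(C, 2))))
Mul(Function('M')(7, 5), Function('y')(21)) = Mul(1, Mul(Rational(-1, 114), 21, Add(115, Mul(57, 21)))) = Mul(1, Mul(Rational(-1, 114), 21, Add(115, 1197))) = Mul(1, Mul(Rational(-1, 114), 21, 1312)) = Mul(1, Rational(-4592, 19)) = Rational(-4592, 19)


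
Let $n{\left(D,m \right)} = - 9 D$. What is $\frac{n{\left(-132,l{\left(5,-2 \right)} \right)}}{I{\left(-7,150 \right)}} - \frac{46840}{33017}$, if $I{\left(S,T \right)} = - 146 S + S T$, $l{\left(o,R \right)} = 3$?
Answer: $- \frac{10133929}{231119} \approx -43.847$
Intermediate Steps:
$\frac{n{\left(-132,l{\left(5,-2 \right)} \right)}}{I{\left(-7,150 \right)}} - \frac{46840}{33017} = \frac{\left(-9\right) \left(-132\right)}{\left(-7\right) \left(-146 + 150\right)} - \frac{46840}{33017} = \frac{1188}{\left(-7\right) 4} - \frac{46840}{33017} = \frac{1188}{-28} - \frac{46840}{33017} = 1188 \left(- \frac{1}{28}\right) - \frac{46840}{33017} = - \frac{297}{7} - \frac{46840}{33017} = - \frac{10133929}{231119}$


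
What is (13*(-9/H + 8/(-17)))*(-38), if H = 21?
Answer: 52858/119 ≈ 444.19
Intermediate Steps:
(13*(-9/H + 8/(-17)))*(-38) = (13*(-9/21 + 8/(-17)))*(-38) = (13*(-9*1/21 + 8*(-1/17)))*(-38) = (13*(-3/7 - 8/17))*(-38) = (13*(-107/119))*(-38) = -1391/119*(-38) = 52858/119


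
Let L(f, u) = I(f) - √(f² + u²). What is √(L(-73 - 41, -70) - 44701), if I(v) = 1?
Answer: √(-44700 - 2*√4474) ≈ 211.74*I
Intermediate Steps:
L(f, u) = 1 - √(f² + u²)
√(L(-73 - 41, -70) - 44701) = √((1 - √((-73 - 41)² + (-70)²)) - 44701) = √((1 - √((-114)² + 4900)) - 44701) = √((1 - √(12996 + 4900)) - 44701) = √((1 - √17896) - 44701) = √((1 - 2*√4474) - 44701) = √(-44700 - 2*√4474)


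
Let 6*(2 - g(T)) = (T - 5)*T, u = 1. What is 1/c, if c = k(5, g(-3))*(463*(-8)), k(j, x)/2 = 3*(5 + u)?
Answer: -1/133344 ≈ -7.4994e-6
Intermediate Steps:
g(T) = 2 - T*(-5 + T)/6 (g(T) = 2 - (T - 5)*T/6 = 2 - (-5 + T)*T/6 = 2 - T*(-5 + T)/6)
k(j, x) = 36 (k(j, x) = 2*(3*(5 + 1)) = 2*(3*6) = 2*18 = 36)
c = -133344 (c = 36*(463*(-8)) = 36*(-3704) = -133344)
1/c = 1/(-133344) = -1/133344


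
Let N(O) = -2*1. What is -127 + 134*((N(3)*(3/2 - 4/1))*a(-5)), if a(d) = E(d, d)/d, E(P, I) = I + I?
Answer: 1213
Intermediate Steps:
N(O) = -2
E(P, I) = 2*I
a(d) = 2 (a(d) = (2*d)/d = 2)
-127 + 134*((N(3)*(3/2 - 4/1))*a(-5)) = -127 + 134*(-2*(3/2 - 4/1)*2) = -127 + 134*(-2*(3*(½) - 4*1)*2) = -127 + 134*(-2*(3/2 - 4)*2) = -127 + 134*(-2*(-5/2)*2) = -127 + 134*(5*2) = -127 + 134*10 = -127 + 1340 = 1213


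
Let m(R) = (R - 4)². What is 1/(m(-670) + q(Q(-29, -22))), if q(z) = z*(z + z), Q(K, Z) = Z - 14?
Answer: 1/456868 ≈ 2.1888e-6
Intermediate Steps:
Q(K, Z) = -14 + Z
q(z) = 2*z² (q(z) = z*(2*z) = 2*z²)
m(R) = (-4 + R)²
1/(m(-670) + q(Q(-29, -22))) = 1/((-4 - 670)² + 2*(-14 - 22)²) = 1/((-674)² + 2*(-36)²) = 1/(454276 + 2*1296) = 1/(454276 + 2592) = 1/456868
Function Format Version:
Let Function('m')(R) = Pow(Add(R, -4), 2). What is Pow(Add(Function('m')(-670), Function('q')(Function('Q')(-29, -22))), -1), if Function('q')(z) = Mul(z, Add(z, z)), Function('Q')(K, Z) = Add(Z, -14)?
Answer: Rational(1, 456868) ≈ 2.1888e-6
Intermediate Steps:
Function('Q')(K, Z) = Add(-14, Z)
Function('q')(z) = Mul(2, Pow(z, 2)) (Function('q')(z) = Mul(z, Mul(2, z)) = Mul(2, Pow(z, 2)))
Function('m')(R) = Pow(Add(-4, R), 2)
Pow(Add(Function('m')(-670), Function('q')(Function('Q')(-29, -22))), -1) = Pow(Add(Pow(Add(-4, -670), 2), Mul(2, Pow(Add(-14, -22), 2))), -1) = Pow(Add(Pow(-674, 2), Mul(2, Pow(-36, 2))), -1) = Pow(Add(454276, Mul(2, 1296)), -1) = Pow(Add(454276, 2592), -1) = Pow(456868, -1) = Rational(1, 456868)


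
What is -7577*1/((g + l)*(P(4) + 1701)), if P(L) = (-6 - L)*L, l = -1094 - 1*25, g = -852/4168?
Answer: 7895234/1937076471 ≈ 0.0040758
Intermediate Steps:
g = -213/1042 (g = -852*1/4168 = -213/1042 ≈ -0.20441)
l = -1119 (l = -1094 - 25 = -1119)
P(L) = L*(-6 - L)
-7577*1/((g + l)*(P(4) + 1701)) = -7577*1/((-213/1042 - 1119)*(-1*4*(6 + 4) + 1701)) = -7577*(-1042/(1166211*(-1*4*10 + 1701))) = -7577*(-1042/(1166211*(-40 + 1701))) = -7577/(1661*(-1166211/1042)) = -7577/(-1937076471/1042) = -7577*(-1042/1937076471) = 7895234/1937076471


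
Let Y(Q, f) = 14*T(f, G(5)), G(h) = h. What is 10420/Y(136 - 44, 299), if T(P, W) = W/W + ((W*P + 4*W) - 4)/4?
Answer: 4168/2121 ≈ 1.9651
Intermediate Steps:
T(P, W) = W + P*W/4 (T(P, W) = 1 + ((P*W + 4*W) - 4)*(¼) = 1 + ((4*W + P*W) - 4)*(¼) = 1 + (-4 + 4*W + P*W)*(¼) = 1 + (-1 + W + P*W/4) = W + P*W/4)
Y(Q, f) = 70 + 35*f/2 (Y(Q, f) = 14*((¼)*5*(4 + f)) = 14*(5 + 5*f/4) = 70 + 35*f/2)
10420/Y(136 - 44, 299) = 10420/(70 + (35/2)*299) = 10420/(70 + 10465/2) = 10420/(10605/2) = 10420*(2/10605) = 4168/2121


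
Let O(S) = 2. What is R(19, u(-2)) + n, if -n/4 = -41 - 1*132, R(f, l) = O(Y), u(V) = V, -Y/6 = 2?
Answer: 694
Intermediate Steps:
Y = -12 (Y = -6*2 = -12)
R(f, l) = 2
n = 692 (n = -4*(-41 - 1*132) = -4*(-41 - 132) = -4*(-173) = 692)
R(19, u(-2)) + n = 2 + 692 = 694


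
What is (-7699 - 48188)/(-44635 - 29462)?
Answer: 18629/24699 ≈ 0.75424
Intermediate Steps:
(-7699 - 48188)/(-44635 - 29462) = -55887/(-74097) = -55887*(-1/74097) = 18629/24699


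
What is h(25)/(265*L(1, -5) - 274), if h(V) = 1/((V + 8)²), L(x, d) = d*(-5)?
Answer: 1/6916239 ≈ 1.4459e-7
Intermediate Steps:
L(x, d) = -5*d
h(V) = (8 + V)⁻² (h(V) = 1/((8 + V)²) = (8 + V)⁻²)
h(25)/(265*L(1, -5) - 274) = 1/((8 + 25)²*(265*(-5*(-5)) - 274)) = 1/(33²*(265*25 - 274)) = 1/(1089*(6625 - 274)) = (1/1089)/6351 = (1/1089)*(1/6351) = 1/6916239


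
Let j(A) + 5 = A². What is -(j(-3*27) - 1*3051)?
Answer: -3505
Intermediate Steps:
j(A) = -5 + A²
-(j(-3*27) - 1*3051) = -((-5 + (-3*27)²) - 1*3051) = -((-5 + (-81)²) - 3051) = -((-5 + 6561) - 3051) = -(6556 - 3051) = -1*3505 = -3505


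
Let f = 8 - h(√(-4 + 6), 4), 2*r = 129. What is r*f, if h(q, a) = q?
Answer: 516 - 129*√2/2 ≈ 424.78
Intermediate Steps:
r = 129/2 (r = (½)*129 = 129/2 ≈ 64.500)
f = 8 - √2 (f = 8 - √(-4 + 6) = 8 - √2 ≈ 6.5858)
r*f = 129*(8 - √2)/2 = 516 - 129*√2/2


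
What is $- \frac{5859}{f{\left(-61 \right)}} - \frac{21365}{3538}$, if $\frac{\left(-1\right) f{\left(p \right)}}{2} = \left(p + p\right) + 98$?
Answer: $- \frac{3625777}{28304} \approx -128.1$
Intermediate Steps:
$f{\left(p \right)} = -196 - 4 p$ ($f{\left(p \right)} = - 2 \left(\left(p + p\right) + 98\right) = - 2 \left(2 p + 98\right) = - 2 \left(98 + 2 p\right) = -196 - 4 p$)
$- \frac{5859}{f{\left(-61 \right)}} - \frac{21365}{3538} = - \frac{5859}{-196 - -244} - \frac{21365}{3538} = - \frac{5859}{-196 + 244} - \frac{21365}{3538} = - \frac{5859}{48} - \frac{21365}{3538} = \left(-5859\right) \frac{1}{48} - \frac{21365}{3538} = - \frac{1953}{16} - \frac{21365}{3538} = - \frac{3625777}{28304}$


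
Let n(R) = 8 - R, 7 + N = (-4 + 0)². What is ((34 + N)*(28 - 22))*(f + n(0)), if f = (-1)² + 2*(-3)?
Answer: 774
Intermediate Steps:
f = -5 (f = 1 - 6 = -5)
N = 9 (N = -7 + (-4 + 0)² = -7 + (-4)² = -7 + 16 = 9)
((34 + N)*(28 - 22))*(f + n(0)) = ((34 + 9)*(28 - 22))*(-5 + (8 - 1*0)) = (43*6)*(-5 + (8 + 0)) = 258*(-5 + 8) = 258*3 = 774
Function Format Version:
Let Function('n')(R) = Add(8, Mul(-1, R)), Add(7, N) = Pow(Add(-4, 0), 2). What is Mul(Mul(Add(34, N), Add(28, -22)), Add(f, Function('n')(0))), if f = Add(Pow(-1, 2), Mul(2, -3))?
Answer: 774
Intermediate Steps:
f = -5 (f = Add(1, -6) = -5)
N = 9 (N = Add(-7, Pow(Add(-4, 0), 2)) = Add(-7, Pow(-4, 2)) = Add(-7, 16) = 9)
Mul(Mul(Add(34, N), Add(28, -22)), Add(f, Function('n')(0))) = Mul(Mul(Add(34, 9), Add(28, -22)), Add(-5, Add(8, Mul(-1, 0)))) = Mul(Mul(43, 6), Add(-5, Add(8, 0))) = Mul(258, Add(-5, 8)) = Mul(258, 3) = 774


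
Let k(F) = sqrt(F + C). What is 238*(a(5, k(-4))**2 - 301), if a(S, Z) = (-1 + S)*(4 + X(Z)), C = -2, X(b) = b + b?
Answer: -102102 + 60928*I*sqrt(6) ≈ -1.021e+5 + 1.4924e+5*I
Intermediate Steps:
X(b) = 2*b
k(F) = sqrt(-2 + F) (k(F) = sqrt(F - 2) = sqrt(-2 + F))
a(S, Z) = (-1 + S)*(4 + 2*Z)
238*(a(5, k(-4))**2 - 301) = 238*((-4 - 2*sqrt(-2 - 4) + 4*5 + 2*5*sqrt(-2 - 4))**2 - 301) = 238*((-4 - 2*I*sqrt(6) + 20 + 2*5*sqrt(-6))**2 - 301) = 238*((-4 - 2*I*sqrt(6) + 20 + 2*5*(I*sqrt(6)))**2 - 301) = 238*((-4 - 2*I*sqrt(6) + 20 + 10*I*sqrt(6))**2 - 301) = 238*((16 + 8*I*sqrt(6))**2 - 301) = 238*(-301 + (16 + 8*I*sqrt(6))**2) = -71638 + 238*(16 + 8*I*sqrt(6))**2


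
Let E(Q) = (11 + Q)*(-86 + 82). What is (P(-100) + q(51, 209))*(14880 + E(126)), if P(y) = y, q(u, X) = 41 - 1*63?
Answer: -1748504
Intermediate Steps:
q(u, X) = -22 (q(u, X) = 41 - 63 = -22)
E(Q) = -44 - 4*Q (E(Q) = (11 + Q)*(-4) = -44 - 4*Q)
(P(-100) + q(51, 209))*(14880 + E(126)) = (-100 - 22)*(14880 + (-44 - 4*126)) = -122*(14880 + (-44 - 504)) = -122*(14880 - 548) = -122*14332 = -1748504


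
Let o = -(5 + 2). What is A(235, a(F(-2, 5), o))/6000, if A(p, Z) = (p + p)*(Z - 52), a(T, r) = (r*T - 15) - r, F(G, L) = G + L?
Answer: -1269/200 ≈ -6.3450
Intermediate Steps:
o = -7 (o = -1*7 = -7)
a(T, r) = -15 - r + T*r (a(T, r) = (T*r - 15) - r = (-15 + T*r) - r = -15 - r + T*r)
A(p, Z) = 2*p*(-52 + Z) (A(p, Z) = (2*p)*(-52 + Z) = 2*p*(-52 + Z))
A(235, a(F(-2, 5), o))/6000 = (2*235*(-52 + (-15 - 1*(-7) + (-2 + 5)*(-7))))/6000 = (2*235*(-52 + (-15 + 7 + 3*(-7))))*(1/6000) = (2*235*(-52 + (-15 + 7 - 21)))*(1/6000) = (2*235*(-52 - 29))*(1/6000) = (2*235*(-81))*(1/6000) = -38070*1/6000 = -1269/200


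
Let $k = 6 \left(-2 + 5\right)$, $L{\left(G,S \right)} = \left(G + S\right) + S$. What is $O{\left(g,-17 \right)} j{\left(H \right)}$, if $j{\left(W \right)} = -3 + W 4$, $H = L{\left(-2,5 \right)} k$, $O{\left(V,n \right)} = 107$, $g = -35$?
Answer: $61311$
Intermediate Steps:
$L{\left(G,S \right)} = G + 2 S$
$k = 18$ ($k = 6 \cdot 3 = 18$)
$H = 144$ ($H = \left(-2 + 2 \cdot 5\right) 18 = \left(-2 + 10\right) 18 = 8 \cdot 18 = 144$)
$j{\left(W \right)} = -3 + 4 W$
$O{\left(g,-17 \right)} j{\left(H \right)} = 107 \left(-3 + 4 \cdot 144\right) = 107 \left(-3 + 576\right) = 107 \cdot 573 = 61311$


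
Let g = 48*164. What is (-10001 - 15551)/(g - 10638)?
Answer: 12776/1383 ≈ 9.2379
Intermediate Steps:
g = 7872
(-10001 - 15551)/(g - 10638) = (-10001 - 15551)/(7872 - 10638) = -25552/(-2766) = -25552*(-1/2766) = 12776/1383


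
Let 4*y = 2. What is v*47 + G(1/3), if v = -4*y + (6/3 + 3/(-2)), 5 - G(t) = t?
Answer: -395/6 ≈ -65.833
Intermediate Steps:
y = ½ (y = (¼)*2 = ½ ≈ 0.50000)
G(t) = 5 - t
v = -3/2 (v = -4*½ + (6/3 + 3/(-2)) = -2 + (6*(⅓) + 3*(-½)) = -2 + (2 - 3/2) = -2 + ½ = -3/2 ≈ -1.5000)
v*47 + G(1/3) = -3/2*47 + (5 - 1/3) = -141/2 + (5 - 1*⅓) = -141/2 + (5 - ⅓) = -141/2 + 14/3 = -395/6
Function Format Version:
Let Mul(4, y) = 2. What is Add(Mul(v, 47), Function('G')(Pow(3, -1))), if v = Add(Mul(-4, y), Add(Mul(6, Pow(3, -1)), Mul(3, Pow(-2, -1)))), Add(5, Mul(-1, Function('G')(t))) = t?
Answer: Rational(-395, 6) ≈ -65.833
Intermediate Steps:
y = Rational(1, 2) (y = Mul(Rational(1, 4), 2) = Rational(1, 2) ≈ 0.50000)
Function('G')(t) = Add(5, Mul(-1, t))
v = Rational(-3, 2) (v = Add(Mul(-4, Rational(1, 2)), Add(Mul(6, Pow(3, -1)), Mul(3, Pow(-2, -1)))) = Add(-2, Add(Mul(6, Rational(1, 3)), Mul(3, Rational(-1, 2)))) = Add(-2, Add(2, Rational(-3, 2))) = Add(-2, Rational(1, 2)) = Rational(-3, 2) ≈ -1.5000)
Add(Mul(v, 47), Function('G')(Pow(3, -1))) = Add(Mul(Rational(-3, 2), 47), Add(5, Mul(-1, Pow(3, -1)))) = Add(Rational(-141, 2), Add(5, Mul(-1, Rational(1, 3)))) = Add(Rational(-141, 2), Add(5, Rational(-1, 3))) = Add(Rational(-141, 2), Rational(14, 3)) = Rational(-395, 6)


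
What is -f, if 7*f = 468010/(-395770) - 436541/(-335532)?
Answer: -1573750025/92955449748 ≈ -0.016930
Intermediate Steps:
f = 1573750025/92955449748 (f = (468010/(-395770) - 436541/(-335532))/7 = (468010*(-1/395770) - 436541*(-1/335532))/7 = (-46801/39577 + 436541/335532)/7 = (1/7)*(1573750025/13279349964) = 1573750025/92955449748 ≈ 0.016930)
-f = -1*1573750025/92955449748 = -1573750025/92955449748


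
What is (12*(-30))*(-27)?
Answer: 9720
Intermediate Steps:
(12*(-30))*(-27) = -360*(-27) = 9720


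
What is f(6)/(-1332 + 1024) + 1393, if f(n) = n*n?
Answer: 107252/77 ≈ 1392.9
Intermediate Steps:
f(n) = n**2
f(6)/(-1332 + 1024) + 1393 = 6**2/(-1332 + 1024) + 1393 = 36/(-308) + 1393 = 36*(-1/308) + 1393 = -9/77 + 1393 = 107252/77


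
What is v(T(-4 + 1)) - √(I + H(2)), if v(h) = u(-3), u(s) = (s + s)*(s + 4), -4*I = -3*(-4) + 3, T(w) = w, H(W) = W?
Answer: -6 - I*√7/2 ≈ -6.0 - 1.3229*I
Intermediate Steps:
I = -15/4 (I = -(-3*(-4) + 3)/4 = -(12 + 3)/4 = -¼*15 = -15/4 ≈ -3.7500)
u(s) = 2*s*(4 + s) (u(s) = (2*s)*(4 + s) = 2*s*(4 + s))
v(h) = -6 (v(h) = 2*(-3)*(4 - 3) = 2*(-3)*1 = -6)
v(T(-4 + 1)) - √(I + H(2)) = -6 - √(-15/4 + 2) = -6 - √(-7/4) = -6 - I*√7/2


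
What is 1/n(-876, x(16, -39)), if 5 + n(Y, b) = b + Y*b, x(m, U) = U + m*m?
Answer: -1/189880 ≈ -5.2665e-6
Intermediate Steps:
x(m, U) = U + m²
n(Y, b) = -5 + b + Y*b (n(Y, b) = -5 + (b + Y*b) = -5 + b + Y*b)
1/n(-876, x(16, -39)) = 1/(-5 + (-39 + 16²) - 876*(-39 + 16²)) = 1/(-5 + (-39 + 256) - 876*(-39 + 256)) = 1/(-5 + 217 - 876*217) = 1/(-5 + 217 - 190092) = 1/(-189880) = -1/189880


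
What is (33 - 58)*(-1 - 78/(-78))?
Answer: 0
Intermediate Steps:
(33 - 58)*(-1 - 78/(-78)) = -25*(-1 - 78*(-1)/78) = -25*(-1 - 1*(-1)) = -25*(-1 + 1) = -25*0 = 0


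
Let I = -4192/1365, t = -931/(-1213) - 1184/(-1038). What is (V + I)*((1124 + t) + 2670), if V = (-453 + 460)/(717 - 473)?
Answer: -2421468919701679/209676923820 ≈ -11549.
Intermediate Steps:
t = 1201285/629547 (t = -931*(-1/1213) - 1184*(-1/1038) = 931/1213 + 592/519 = 1201285/629547 ≈ 1.9082)
I = -4192/1365 (I = -4192*1/1365 = -4192/1365 ≈ -3.0711)
V = 7/244 ≈ 0.028689
(V + I)*((1124 + t) + 2670) = (7/244 - 4192/1365)*((1124 + 1201285/629547) + 2670) = -1013293*(708812113/629547 + 2670)/333060 = -1013293/333060*2389702603/629547 = -2421468919701679/209676923820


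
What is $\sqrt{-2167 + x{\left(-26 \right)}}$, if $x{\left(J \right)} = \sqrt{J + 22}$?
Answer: $\sqrt{-2167 + 2 i} \approx 0.0215 + 46.551 i$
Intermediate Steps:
$x{\left(J \right)} = \sqrt{22 + J}$
$\sqrt{-2167 + x{\left(-26 \right)}} = \sqrt{-2167 + \sqrt{22 - 26}} = \sqrt{-2167 + \sqrt{-4}} = \sqrt{-2167 + 2 i}$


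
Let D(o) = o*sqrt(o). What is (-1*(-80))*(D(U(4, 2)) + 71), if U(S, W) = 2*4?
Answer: 5680 + 1280*sqrt(2) ≈ 7490.2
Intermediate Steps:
U(S, W) = 8
D(o) = o**(3/2)
(-1*(-80))*(D(U(4, 2)) + 71) = (-1*(-80))*(8**(3/2) + 71) = 80*(16*sqrt(2) + 71) = 80*(71 + 16*sqrt(2)) = 5680 + 1280*sqrt(2)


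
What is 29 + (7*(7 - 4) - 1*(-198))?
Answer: 248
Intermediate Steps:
29 + (7*(7 - 4) - 1*(-198)) = 29 + (7*3 + 198) = 29 + (21 + 198) = 29 + 219 = 248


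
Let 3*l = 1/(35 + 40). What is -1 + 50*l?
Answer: -7/9 ≈ -0.77778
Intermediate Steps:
l = 1/225 (l = 1/(3*(35 + 40)) = (⅓)/75 = (⅓)*(1/75) = 1/225 ≈ 0.0044444)
-1 + 50*l = -1 + 50*(1/225) = -1 + 2/9 = -7/9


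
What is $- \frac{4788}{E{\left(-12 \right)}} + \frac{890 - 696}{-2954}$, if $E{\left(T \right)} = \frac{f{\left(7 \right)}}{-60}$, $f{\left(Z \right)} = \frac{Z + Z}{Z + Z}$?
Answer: $\frac{424312463}{1477} \approx 2.8728 \cdot 10^{5}$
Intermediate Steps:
$f{\left(Z \right)} = 1$ ($f{\left(Z \right)} = \frac{2 Z}{2 Z} = 2 Z \frac{1}{2 Z} = 1$)
$E{\left(T \right)} = - \frac{1}{60}$ ($E{\left(T \right)} = 1 \frac{1}{-60} = 1 \left(- \frac{1}{60}\right) = - \frac{1}{60}$)
$- \frac{4788}{E{\left(-12 \right)}} + \frac{890 - 696}{-2954} = - \frac{4788}{- \frac{1}{60}} + \frac{890 - 696}{-2954} = \left(-4788\right) \left(-60\right) + 194 \left(- \frac{1}{2954}\right) = 287280 - \frac{97}{1477} = \frac{424312463}{1477}$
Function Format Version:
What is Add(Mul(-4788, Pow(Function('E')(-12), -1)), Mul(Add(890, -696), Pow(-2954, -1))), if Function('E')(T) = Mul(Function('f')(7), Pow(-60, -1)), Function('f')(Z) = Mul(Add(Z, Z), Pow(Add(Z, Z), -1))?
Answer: Rational(424312463, 1477) ≈ 2.8728e+5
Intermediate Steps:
Function('f')(Z) = 1 (Function('f')(Z) = Mul(Mul(2, Z), Pow(Mul(2, Z), -1)) = Mul(Mul(2, Z), Mul(Rational(1, 2), Pow(Z, -1))) = 1)
Function('E')(T) = Rational(-1, 60) (Function('E')(T) = Mul(1, Pow(-60, -1)) = Mul(1, Rational(-1, 60)) = Rational(-1, 60))
Add(Mul(-4788, Pow(Function('E')(-12), -1)), Mul(Add(890, -696), Pow(-2954, -1))) = Add(Mul(-4788, Pow(Rational(-1, 60), -1)), Mul(Add(890, -696), Pow(-2954, -1))) = Add(Mul(-4788, -60), Mul(194, Rational(-1, 2954))) = Add(287280, Rational(-97, 1477)) = Rational(424312463, 1477)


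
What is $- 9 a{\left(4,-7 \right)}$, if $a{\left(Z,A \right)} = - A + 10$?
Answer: $-153$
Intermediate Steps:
$a{\left(Z,A \right)} = 10 - A$
$- 9 a{\left(4,-7 \right)} = - 9 \left(10 - -7\right) = - 9 \left(10 + 7\right) = \left(-9\right) 17 = -153$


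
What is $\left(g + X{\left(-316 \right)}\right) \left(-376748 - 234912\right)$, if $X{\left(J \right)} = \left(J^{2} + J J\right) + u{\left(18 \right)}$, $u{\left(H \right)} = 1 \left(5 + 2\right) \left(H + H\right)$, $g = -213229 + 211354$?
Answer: $-121163117740$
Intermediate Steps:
$g = -1875$
$u{\left(H \right)} = 14 H$ ($u{\left(H \right)} = 1 \cdot 7 \cdot 2 H = 7 \cdot 2 H = 14 H$)
$X{\left(J \right)} = 252 + 2 J^{2}$ ($X{\left(J \right)} = \left(J^{2} + J J\right) + 14 \cdot 18 = \left(J^{2} + J^{2}\right) + 252 = 2 J^{2} + 252 = 252 + 2 J^{2}$)
$\left(g + X{\left(-316 \right)}\right) \left(-376748 - 234912\right) = \left(-1875 + \left(252 + 2 \left(-316\right)^{2}\right)\right) \left(-376748 - 234912\right) = \left(-1875 + \left(252 + 2 \cdot 99856\right)\right) \left(-611660\right) = \left(-1875 + \left(252 + 199712\right)\right) \left(-611660\right) = \left(-1875 + 199964\right) \left(-611660\right) = 198089 \left(-611660\right) = -121163117740$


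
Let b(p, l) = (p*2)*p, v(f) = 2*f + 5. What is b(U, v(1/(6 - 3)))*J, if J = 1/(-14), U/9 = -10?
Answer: -8100/7 ≈ -1157.1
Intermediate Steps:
U = -90 (U = 9*(-10) = -90)
J = -1/14 ≈ -0.071429
v(f) = 5 + 2*f
b(p, l) = 2*p² (b(p, l) = (2*p)*p = 2*p²)
b(U, v(1/(6 - 3)))*J = (2*(-90)²)*(-1/14) = (2*8100)*(-1/14) = 16200*(-1/14) = -8100/7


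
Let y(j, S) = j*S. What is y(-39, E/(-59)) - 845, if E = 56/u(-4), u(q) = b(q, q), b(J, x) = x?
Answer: -50401/59 ≈ -854.25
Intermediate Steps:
u(q) = q
E = -14 (E = 56/(-4) = 56*(-1/4) = -14)
y(j, S) = S*j
y(-39, E/(-59)) - 845 = -14/(-59)*(-39) - 845 = -14*(-1/59)*(-39) - 845 = (14/59)*(-39) - 845 = -546/59 - 845 = -50401/59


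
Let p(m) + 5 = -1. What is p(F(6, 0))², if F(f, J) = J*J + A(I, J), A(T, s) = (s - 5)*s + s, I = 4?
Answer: 36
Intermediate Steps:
A(T, s) = s + s*(-5 + s) (A(T, s) = (-5 + s)*s + s = s*(-5 + s) + s = s + s*(-5 + s))
F(f, J) = J² + J*(-4 + J) (F(f, J) = J*J + J*(-4 + J) = J² + J*(-4 + J))
p(m) = -6 (p(m) = -5 - 1 = -6)
p(F(6, 0))² = (-6)² = 36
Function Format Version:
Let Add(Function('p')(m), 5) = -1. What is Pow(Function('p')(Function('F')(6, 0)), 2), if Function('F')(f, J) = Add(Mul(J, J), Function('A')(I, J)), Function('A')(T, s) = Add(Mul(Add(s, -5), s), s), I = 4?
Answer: 36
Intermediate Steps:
Function('A')(T, s) = Add(s, Mul(s, Add(-5, s))) (Function('A')(T, s) = Add(Mul(Add(-5, s), s), s) = Add(Mul(s, Add(-5, s)), s) = Add(s, Mul(s, Add(-5, s))))
Function('F')(f, J) = Add(Pow(J, 2), Mul(J, Add(-4, J))) (Function('F')(f, J) = Add(Mul(J, J), Mul(J, Add(-4, J))) = Add(Pow(J, 2), Mul(J, Add(-4, J))))
Function('p')(m) = -6 (Function('p')(m) = Add(-5, -1) = -6)
Pow(Function('p')(Function('F')(6, 0)), 2) = Pow(-6, 2) = 36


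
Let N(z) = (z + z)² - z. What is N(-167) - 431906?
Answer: -320183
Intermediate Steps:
N(z) = -z + 4*z² (N(z) = (2*z)² - z = 4*z² - z = -z + 4*z²)
N(-167) - 431906 = -167*(-1 + 4*(-167)) - 431906 = -167*(-1 - 668) - 431906 = -167*(-669) - 431906 = 111723 - 431906 = -320183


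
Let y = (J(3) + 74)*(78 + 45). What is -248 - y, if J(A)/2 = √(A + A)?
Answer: -9350 - 246*√6 ≈ -9952.6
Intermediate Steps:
J(A) = 2*√2*√A (J(A) = 2*√(A + A) = 2*√(2*A) = 2*(√2*√A) = 2*√2*√A)
y = 9102 + 246*√6 (y = (2*√2*√3 + 74)*(78 + 45) = (2*√6 + 74)*123 = (74 + 2*√6)*123 = 9102 + 246*√6 ≈ 9704.6)
-248 - y = -248 - (9102 + 246*√6) = -248 + (-9102 - 246*√6) = -9350 - 246*√6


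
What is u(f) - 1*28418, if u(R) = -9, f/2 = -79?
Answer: -28427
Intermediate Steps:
f = -158 (f = 2*(-79) = -158)
u(f) - 1*28418 = -9 - 1*28418 = -9 - 28418 = -28427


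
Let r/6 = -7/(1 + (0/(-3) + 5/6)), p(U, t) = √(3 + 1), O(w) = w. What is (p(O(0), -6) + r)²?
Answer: 52900/121 ≈ 437.19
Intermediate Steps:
p(U, t) = 2 (p(U, t) = √4 = 2)
r = -252/11 (r = 6*(-7/(1 + (0/(-3) + 5/6))) = 6*(-7/(1 + (0*(-⅓) + 5*(⅙)))) = 6*(-7/(1 + (0 + ⅚))) = 6*(-7/(1 + ⅚)) = 6*(-7/(11/6)) = 6*((6/11)*(-7)) = 6*(-42/11) = -252/11 ≈ -22.909)
(p(O(0), -6) + r)² = (2 - 252/11)² = (-230/11)² = 52900/121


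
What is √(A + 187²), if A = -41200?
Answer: I*√6231 ≈ 78.937*I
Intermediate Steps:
√(A + 187²) = √(-41200 + 187²) = √(-41200 + 34969) = √(-6231) = I*√6231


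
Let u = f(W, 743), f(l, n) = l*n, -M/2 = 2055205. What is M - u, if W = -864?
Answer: -3468458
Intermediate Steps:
M = -4110410 (M = -2*2055205 = -4110410)
u = -641952 (u = -864*743 = -641952)
M - u = -4110410 - 1*(-641952) = -4110410 + 641952 = -3468458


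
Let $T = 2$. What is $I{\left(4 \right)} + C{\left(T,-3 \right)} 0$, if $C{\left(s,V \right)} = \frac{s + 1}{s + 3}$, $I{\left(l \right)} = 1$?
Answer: $1$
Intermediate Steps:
$C{\left(s,V \right)} = \frac{1 + s}{3 + s}$
$I{\left(4 \right)} + C{\left(T,-3 \right)} 0 = 1 + \frac{1 + 2}{3 + 2} \cdot 0 = 1 + \frac{1}{5} \cdot 3 \cdot 0 = 1 + \frac{3}{5} \cdot 0 = 1 + 0 = 1$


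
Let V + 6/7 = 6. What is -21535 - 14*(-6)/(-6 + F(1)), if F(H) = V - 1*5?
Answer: -883523/41 ≈ -21549.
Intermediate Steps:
V = 36/7 (V = -6/7 + 6 = 36/7 ≈ 5.1429)
F(H) = ⅐ (F(H) = 36/7 - 1*5 = 36/7 - 5 = ⅐)
-21535 - 14*(-6)/(-6 + F(1)) = -21535 - 14*(-6)/(-6 + ⅐) = -21535 - (-84)/(-41/7) = -21535 - (-84)*(-7)/41 = -21535 - 1*588/41 = -21535 - 588/41 = -883523/41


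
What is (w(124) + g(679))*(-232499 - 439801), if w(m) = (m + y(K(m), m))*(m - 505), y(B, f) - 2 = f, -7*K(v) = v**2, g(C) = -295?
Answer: 64234903500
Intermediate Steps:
K(v) = -v**2/7
y(B, f) = 2 + f
w(m) = (-505 + m)*(2 + 2*m) (w(m) = (m + (2 + m))*(m - 505) = (2 + 2*m)*(-505 + m) = (-505 + m)*(2 + 2*m))
(w(124) + g(679))*(-232499 - 439801) = ((-1010 - 1008*124 + 2*124**2) - 295)*(-232499 - 439801) = ((-1010 - 124992 + 2*15376) - 295)*(-672300) = ((-1010 - 124992 + 30752) - 295)*(-672300) = (-95250 - 295)*(-672300) = -95545*(-672300) = 64234903500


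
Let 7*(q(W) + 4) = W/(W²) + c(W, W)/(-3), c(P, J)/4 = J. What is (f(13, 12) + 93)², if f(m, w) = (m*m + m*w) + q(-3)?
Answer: 75777025/441 ≈ 1.7183e+5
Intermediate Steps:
c(P, J) = 4*J
q(W) = -4 - 4*W/21 + 1/(7*W) (q(W) = -4 + (W/(W²) + (4*W)/(-3))/7 = -4 + (W/W² + (4*W)*(-⅓))/7 = -4 + (1/W - 4*W/3)/7 = -4 + (-4*W/21 + 1/(7*W)) = -4 - 4*W/21 + 1/(7*W))
f(m, w) = -73/21 + m² + m*w (f(m, w) = (m*m + m*w) + (1/21)*(3 - 4*(-3)*(21 - 3))/(-3) = (m² + m*w) + (1/21)*(-⅓)*(3 - 4*(-3)*18) = (m² + m*w) + (1/21)*(-⅓)*(3 + 216) = (m² + m*w) + (1/21)*(-⅓)*219 = (m² + m*w) - 73/21 = -73/21 + m² + m*w)
(f(13, 12) + 93)² = ((-73/21 + 13² + 13*12) + 93)² = ((-73/21 + 169 + 156) + 93)² = (6752/21 + 93)² = (8705/21)² = 75777025/441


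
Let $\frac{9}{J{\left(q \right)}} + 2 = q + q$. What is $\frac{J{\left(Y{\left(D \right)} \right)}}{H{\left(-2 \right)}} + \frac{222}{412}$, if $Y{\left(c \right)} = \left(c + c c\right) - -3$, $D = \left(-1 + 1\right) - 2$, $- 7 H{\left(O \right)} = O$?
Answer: $\frac{7377}{1648} \approx 4.4763$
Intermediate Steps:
$H{\left(O \right)} = - \frac{O}{7}$
$D = -2$ ($D = 0 - 2 = -2$)
$Y{\left(c \right)} = 3 + c + c^{2}$ ($Y{\left(c \right)} = \left(c + c^{2}\right) + 3 = 3 + c + c^{2}$)
$J{\left(q \right)} = \frac{9}{-2 + 2 q}$ ($J{\left(q \right)} = \frac{9}{-2 + \left(q + q\right)} = \frac{9}{-2 + 2 q}$)
$\frac{J{\left(Y{\left(D \right)} \right)}}{H{\left(-2 \right)}} + \frac{222}{412} = \frac{\frac{9}{2} \frac{1}{-1 + \left(3 - 2 + \left(-2\right)^{2}\right)}}{\left(- \frac{1}{7}\right) \left(-2\right)} + \frac{222}{412} = \frac{\frac{9}{2} \frac{1}{-1 + \left(3 - 2 + 4\right)}}{\frac{2}{7}} + 222 \cdot \frac{1}{412} = \frac{9}{2 \left(-1 + 5\right)} \frac{7}{2} + \frac{111}{206} = \frac{9}{2 \cdot 4} \cdot \frac{7}{2} + \frac{111}{206} = \frac{9}{2} \cdot \frac{1}{4} \cdot \frac{7}{2} + \frac{111}{206} = \frac{9}{8} \cdot \frac{7}{2} + \frac{111}{206} = \frac{63}{16} + \frac{111}{206} = \frac{7377}{1648}$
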